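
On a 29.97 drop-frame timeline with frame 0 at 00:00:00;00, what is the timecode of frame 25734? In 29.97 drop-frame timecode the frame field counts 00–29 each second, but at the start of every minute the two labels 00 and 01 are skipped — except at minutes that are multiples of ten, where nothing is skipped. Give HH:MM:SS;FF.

00:14:18;20

Ten DF minutes hold 17982 frames, so frame 25734 lies in block 1 (frames 17982–35963) with 7752 frames into that block.
The block's first minute is 1800 frames and the rest 1798 each; 7752 frames reaches minute 4, so 1 × 18 + 4 × 2 = 26 labels have been skipped so far.
Adding those back, label number 25734 + 26 = 25760 at 30 labels/s is 858 s + 20 f = 0 h 14 min 18 s frame 20, i.e. 00:14:18;20.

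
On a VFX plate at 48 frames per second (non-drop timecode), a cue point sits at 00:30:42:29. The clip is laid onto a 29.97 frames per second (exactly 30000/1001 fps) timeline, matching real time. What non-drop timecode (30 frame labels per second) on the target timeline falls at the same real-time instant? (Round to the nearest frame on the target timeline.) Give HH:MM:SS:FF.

00:30:40:23

Source frame index: (0×3600 + 30×60 + 42) × 48 + 29 = 88445.
Real time: 88445 / (48) = 88445/48 s.
Target frame: (88445/48) × (30000/1001) = 7896875/143 ≈ 55222.902 → 55223.
At 30 labels/s: frame 55223 → 00:30:40:23.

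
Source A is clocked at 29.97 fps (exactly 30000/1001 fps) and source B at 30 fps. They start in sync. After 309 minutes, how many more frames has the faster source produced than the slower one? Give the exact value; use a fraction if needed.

556200/1001 frames

309 min = 18540 s.
A emits 30000/1001 × 18540 = 556200000/1001 frames; B emits 30 × 18540 = 556200.
Difference = 556200/1001 frames (≈ 555.6444); B is ahead of A.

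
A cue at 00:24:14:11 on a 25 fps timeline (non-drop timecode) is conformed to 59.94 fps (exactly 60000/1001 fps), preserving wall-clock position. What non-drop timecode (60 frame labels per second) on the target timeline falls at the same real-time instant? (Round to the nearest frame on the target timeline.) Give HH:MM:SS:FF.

00:24:12:59

Source frame index: (0×3600 + 24×60 + 14) × 25 + 11 = 36361.
Real time: 36361 / (25) = 36361/25 s.
Target frame: (36361/25) × (60000/1001) = 6712800/77 ≈ 87179.221 → 87179.
At 60 labels/s: frame 87179 → 00:24:12:59.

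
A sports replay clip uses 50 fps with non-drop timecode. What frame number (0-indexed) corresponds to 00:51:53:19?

Total seconds to the label: (0 × 3600 + 51 × 60 + 53) = 3113.
Frame index = 3113 × 50 + 19 = 155669.

155669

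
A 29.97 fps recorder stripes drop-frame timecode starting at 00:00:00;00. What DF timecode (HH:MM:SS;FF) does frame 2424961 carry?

22:28:32;29

Each 10-minute DF block holds 10 × 60 × 30 − 9 × 2 = 17982 frames. 2424961 ÷ 17982 → 134 full blocks, remainder 15373.
Within the partial block the first minute is 1800 frames and each further minute 1798, so 8 further minute boundaries passed. Total skipped labels = 18 × 134 + 2 × 8 = 2428.
Non-drop label index = 2424961 + 2428 = 2427389; at 30 labels/s that is 22:28:32:29, i.e. DF 22:28:32;29.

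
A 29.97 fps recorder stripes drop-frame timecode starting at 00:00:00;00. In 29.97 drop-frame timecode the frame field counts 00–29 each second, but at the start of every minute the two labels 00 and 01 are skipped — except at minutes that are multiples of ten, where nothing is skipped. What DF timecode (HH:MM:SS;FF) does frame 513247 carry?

04:45:25;11

Ten DF minutes hold 17982 frames, so frame 513247 lies in block 28 (frames 503496–521477) with 9751 frames into that block.
The block's first minute is 1800 frames and the rest 1798 each; 9751 frames reaches minute 5, so 28 × 18 + 5 × 2 = 514 labels have been skipped so far.
Adding those back, label number 513247 + 514 = 513761 at 30 labels/s is 17125 s + 11 f = 4 h 45 min 25 s frame 11, i.e. 04:45:25;11.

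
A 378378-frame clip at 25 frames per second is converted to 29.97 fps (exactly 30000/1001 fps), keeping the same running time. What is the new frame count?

Target frames = source frames × (target rate / source rate) = 378378 × (30000/1001)/(25) = 378378 × 1200/1001 = 453600.

453600 frames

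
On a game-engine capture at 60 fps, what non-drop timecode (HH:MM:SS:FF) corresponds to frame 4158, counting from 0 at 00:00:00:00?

4158 ÷ 60 = 69 full seconds, remainder 18 frames.
69 s = 0 h 1 min 9 s.
Timecode: 00:01:09:18.

00:01:09:18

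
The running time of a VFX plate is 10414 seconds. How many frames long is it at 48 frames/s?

Frames = 10414 × 48 = 499872.

499872 frames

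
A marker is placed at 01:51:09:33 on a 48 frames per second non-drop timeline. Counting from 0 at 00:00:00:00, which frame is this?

320145

Total seconds to the label: (1 × 3600 + 51 × 60 + 9) = 6669.
Frame index = 6669 × 48 + 33 = 320145.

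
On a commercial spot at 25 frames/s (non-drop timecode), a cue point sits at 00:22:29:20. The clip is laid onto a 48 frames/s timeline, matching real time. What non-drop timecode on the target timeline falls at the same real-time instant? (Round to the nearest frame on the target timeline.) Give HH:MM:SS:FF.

Source frame index: (0×3600 + 22×60 + 29) × 25 + 20 = 33745.
Real time: 33745 / (25) = 6749/5 s.
Target frame: (6749/5) × (48) = 323952/5 ≈ 64790.400 → 64790.
At 48 labels/s: frame 64790 → 00:22:29:38.

00:22:29:38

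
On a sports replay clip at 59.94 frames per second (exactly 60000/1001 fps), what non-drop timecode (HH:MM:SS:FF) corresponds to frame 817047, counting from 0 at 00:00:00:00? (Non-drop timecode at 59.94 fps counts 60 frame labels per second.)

03:46:57:27

817047 ÷ 60 = 13617 full seconds, remainder 27 frames.
13617 s = 3 h 46 min 57 s.
Timecode: 03:46:57:27.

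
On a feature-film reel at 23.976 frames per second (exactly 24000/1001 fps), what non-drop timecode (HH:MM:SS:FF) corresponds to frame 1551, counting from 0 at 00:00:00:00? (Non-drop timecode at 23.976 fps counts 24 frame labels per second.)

1551 ÷ 24 = 64 full seconds, remainder 15 frames.
64 s = 0 h 1 min 4 s.
Timecode: 00:01:04:15.

00:01:04:15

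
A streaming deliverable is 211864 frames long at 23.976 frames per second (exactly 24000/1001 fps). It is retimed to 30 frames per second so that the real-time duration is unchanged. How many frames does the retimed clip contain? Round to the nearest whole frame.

Frames at target rate = 211864 × (30) / (24000/1001) = 26509483/100 ≈ 265094.830.
Nearest whole frame: 265095.

265095 frames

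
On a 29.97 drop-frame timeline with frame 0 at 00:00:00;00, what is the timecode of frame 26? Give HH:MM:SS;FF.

00:00:00;26

Each 10-minute DF block holds 10 × 60 × 30 − 9 × 2 = 17982 frames. 26 ÷ 17982 → 0 full blocks, remainder 26.
Within the partial block the first minute is 1800 frames and each further minute 1798, so 0 further minute boundaries passed. Total skipped labels = 18 × 0 + 2 × 0 = 0.
Non-drop label index = 26 + 0 = 26; at 30 labels/s that is 00:00:00:26, i.e. DF 00:00:00;26.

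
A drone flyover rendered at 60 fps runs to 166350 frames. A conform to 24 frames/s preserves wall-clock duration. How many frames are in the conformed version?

Target frames = source frames × (target rate / source rate) = 166350 × (24)/(60) = 166350 × 2/5 = 66540.

66540 frames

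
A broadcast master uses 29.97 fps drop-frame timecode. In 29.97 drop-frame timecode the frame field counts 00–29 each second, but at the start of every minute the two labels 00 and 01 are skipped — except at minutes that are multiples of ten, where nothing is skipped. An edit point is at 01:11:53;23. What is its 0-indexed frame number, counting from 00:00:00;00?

As if non-drop at 30 labels/s: (1 × 3600 + 11 × 60 + 53) × 30 + 23 = 129413.
Minute boundaries passed: 71; those not divisible by 10: 71 − 7 = 64; dropped labels = 2 × 64 = 128.
Actual frame index = 129413 − 128 = 129285.

129285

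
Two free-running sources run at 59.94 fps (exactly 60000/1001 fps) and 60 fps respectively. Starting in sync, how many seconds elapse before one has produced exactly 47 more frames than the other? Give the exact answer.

The gap grows by |60 − 60000/1001| = 60/1001 frames per second.
Time for a 47-frame gap: 47 ÷ (60/1001) = 47047/60 s.

47047/60 seconds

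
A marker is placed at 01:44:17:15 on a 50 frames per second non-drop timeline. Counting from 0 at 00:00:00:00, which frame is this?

312865

Total seconds to the label: (1 × 3600 + 44 × 60 + 17) = 6257.
Frame index = 6257 × 50 + 15 = 312865.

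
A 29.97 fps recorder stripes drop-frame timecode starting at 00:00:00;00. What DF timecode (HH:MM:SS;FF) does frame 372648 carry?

Ten DF minutes hold 17982 frames, so frame 372648 lies in block 20 (frames 359640–377621) with 13008 frames into that block.
The block's first minute is 1800 frames and the rest 1798 each; 13008 frames reaches minute 7, so 20 × 18 + 7 × 2 = 374 labels have been skipped so far.
Adding those back, label number 372648 + 374 = 373022 at 30 labels/s is 12434 s + 2 f = 3 h 27 min 14 s frame 2, i.e. 03:27:14;02.

03:27:14;02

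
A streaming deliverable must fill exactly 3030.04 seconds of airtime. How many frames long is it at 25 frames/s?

Frames = 3030.04 × 25 = 75751.

75751 frames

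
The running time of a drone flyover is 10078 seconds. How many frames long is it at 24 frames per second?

241872 frames

Frames = 10078 × 24 = 241872.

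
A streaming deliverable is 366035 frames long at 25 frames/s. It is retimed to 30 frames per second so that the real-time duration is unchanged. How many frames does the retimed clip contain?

439242 frames

Target frames = source frames × (target rate / source rate) = 366035 × (30)/(25) = 366035 × 6/5 = 439242.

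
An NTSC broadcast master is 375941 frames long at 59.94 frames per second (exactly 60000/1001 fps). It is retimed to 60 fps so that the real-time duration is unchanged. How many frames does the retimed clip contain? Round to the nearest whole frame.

Frames at target rate = 375941 × (60) / (60000/1001) = 376316941/1000 ≈ 376316.941.
Nearest whole frame: 376317.

376317 frames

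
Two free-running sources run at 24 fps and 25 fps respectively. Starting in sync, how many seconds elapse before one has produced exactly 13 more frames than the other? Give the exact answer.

The gap grows by |25 − 24| = 1 frame per second.
Time for a 13-frame gap: 13 ÷ (1) = 13 s.

13 seconds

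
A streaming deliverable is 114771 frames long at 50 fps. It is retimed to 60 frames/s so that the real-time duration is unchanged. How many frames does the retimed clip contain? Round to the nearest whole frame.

Frames at target rate = 114771 × (60) / (50) = 688626/5 ≈ 137725.200.
Nearest whole frame: 137725.

137725 frames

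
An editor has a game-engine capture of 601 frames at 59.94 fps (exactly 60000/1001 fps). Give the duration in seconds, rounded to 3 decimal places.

Running time = 601 × 1001/60000 = 601601/60000 s ≈ 10.027 s.

10.027 seconds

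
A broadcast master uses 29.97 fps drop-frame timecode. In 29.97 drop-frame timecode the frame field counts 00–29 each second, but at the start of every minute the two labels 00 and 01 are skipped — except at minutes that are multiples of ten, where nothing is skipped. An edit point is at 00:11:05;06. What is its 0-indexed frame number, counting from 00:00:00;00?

19936

Complete 10-minute blocks: 1, each 17982 frames → 17982.
Remaining 1 whole minute in the current block: 1800 + 0 × 1798 = 1800 frames.
Within the current minute: 5 × 30 + 6 − 2 = 154 (labels ;00/;01 skipped at this minute). Total = 17982 + 1800 + 154 = 19936.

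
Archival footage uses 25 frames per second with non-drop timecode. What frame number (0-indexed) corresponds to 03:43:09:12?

Total seconds to the label: (3 × 3600 + 43 × 60 + 9) = 13389.
Frame index = 13389 × 25 + 12 = 334737.

334737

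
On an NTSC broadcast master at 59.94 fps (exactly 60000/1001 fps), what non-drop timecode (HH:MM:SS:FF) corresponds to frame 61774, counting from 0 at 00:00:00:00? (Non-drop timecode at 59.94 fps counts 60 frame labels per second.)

61774 ÷ 60 = 1029 full seconds, remainder 34 frames.
1029 s = 0 h 17 min 9 s.
Timecode: 00:17:09:34.

00:17:09:34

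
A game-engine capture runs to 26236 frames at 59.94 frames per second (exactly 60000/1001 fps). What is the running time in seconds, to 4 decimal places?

Running time = 26236 × 1001/60000 = 6565559/15000 s ≈ 437.7039 s.

437.7039 seconds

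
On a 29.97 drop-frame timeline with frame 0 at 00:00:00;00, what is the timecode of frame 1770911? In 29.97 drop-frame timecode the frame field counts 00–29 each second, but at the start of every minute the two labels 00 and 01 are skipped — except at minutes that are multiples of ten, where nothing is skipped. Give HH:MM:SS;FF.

Ten DF minutes hold 17982 frames, so frame 1770911 lies in block 98 (frames 1762236–1780217) with 8675 frames into that block.
The block's first minute is 1800 frames and the rest 1798 each; 8675 frames reaches minute 4, so 98 × 18 + 4 × 2 = 1772 labels have been skipped so far.
Adding those back, label number 1770911 + 1772 = 1772683 at 30 labels/s is 59089 s + 13 f = 16 h 24 min 49 s frame 13, i.e. 16:24:49;13.

16:24:49;13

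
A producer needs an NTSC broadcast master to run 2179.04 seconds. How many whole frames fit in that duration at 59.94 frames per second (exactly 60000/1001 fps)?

Frames = 2179.04 × 60000/1001 = 130742400/1001 ≈ 130611.7882.
Complete frames: 130611.

130611 frames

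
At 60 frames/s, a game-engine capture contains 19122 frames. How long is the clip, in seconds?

318.7 seconds

Running time = 19122 / (60) = 318.7 s.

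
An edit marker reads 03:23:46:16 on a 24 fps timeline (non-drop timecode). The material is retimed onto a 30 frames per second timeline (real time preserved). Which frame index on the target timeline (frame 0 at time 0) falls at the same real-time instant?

frame 366800

Source frame index: (3×3600 + 23×60 + 46) × 24 + 16 = 293440.
Real time: 293440 / (24) = 36680/3 s.
Target frame: (36680/3) × (30) = 366800.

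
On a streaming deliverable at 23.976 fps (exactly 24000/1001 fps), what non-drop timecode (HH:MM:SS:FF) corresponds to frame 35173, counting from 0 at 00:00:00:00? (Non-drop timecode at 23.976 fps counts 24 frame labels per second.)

35173 ÷ 24 = 1465 full seconds, remainder 13 frames.
1465 s = 0 h 24 min 25 s.
Timecode: 00:24:25:13.

00:24:25:13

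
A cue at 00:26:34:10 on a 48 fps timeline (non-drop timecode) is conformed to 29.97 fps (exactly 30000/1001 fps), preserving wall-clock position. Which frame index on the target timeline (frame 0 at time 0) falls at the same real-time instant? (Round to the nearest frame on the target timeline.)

Source frame index: (0×3600 + 26×60 + 34) × 48 + 10 = 76522.
Real time: 76522 / (48) = 38261/24 s.
Target frame: (38261/24) × (30000/1001) = 47826250/1001 ≈ 47778.472 → 47778.

frame 47778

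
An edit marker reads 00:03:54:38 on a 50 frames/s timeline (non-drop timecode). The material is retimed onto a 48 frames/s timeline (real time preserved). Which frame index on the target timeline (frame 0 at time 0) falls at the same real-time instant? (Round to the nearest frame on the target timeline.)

frame 11268

Source frame index: (0×3600 + 3×60 + 54) × 50 + 38 = 11738.
Real time: 11738 / (50) = 5869/25 s.
Target frame: (5869/25) × (48) = 281712/25 ≈ 11268.480 → 11268.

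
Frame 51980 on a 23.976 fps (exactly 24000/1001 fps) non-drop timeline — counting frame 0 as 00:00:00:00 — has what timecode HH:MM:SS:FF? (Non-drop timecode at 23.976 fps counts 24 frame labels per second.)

00:36:05:20

51980 ÷ 24 = 2165 full seconds, remainder 20 frames.
2165 s = 0 h 36 min 5 s.
Timecode: 00:36:05:20.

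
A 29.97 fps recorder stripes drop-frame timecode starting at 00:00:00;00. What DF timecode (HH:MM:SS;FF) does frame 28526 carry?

00:15:51;24

Ten DF minutes hold 17982 frames, so frame 28526 lies in block 1 (frames 17982–35963) with 10544 frames into that block.
The block's first minute is 1800 frames and the rest 1798 each; 10544 frames reaches minute 5, so 1 × 18 + 5 × 2 = 28 labels have been skipped so far.
Adding those back, label number 28526 + 28 = 28554 at 30 labels/s is 951 s + 24 f = 0 h 15 min 51 s frame 24, i.e. 00:15:51;24.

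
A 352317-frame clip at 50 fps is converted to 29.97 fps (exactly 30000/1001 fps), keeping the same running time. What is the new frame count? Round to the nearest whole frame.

211179 frames

Frames at target rate = 352317 × (30000/1001) / (50) = 30198600/143 ≈ 211179.021.
Nearest whole frame: 211179.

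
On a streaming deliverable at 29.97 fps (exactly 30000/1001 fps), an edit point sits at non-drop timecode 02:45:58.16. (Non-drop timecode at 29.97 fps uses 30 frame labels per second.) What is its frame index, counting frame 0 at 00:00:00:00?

frame 298756

Total seconds to the label: (2 × 3600 + 45 × 60 + 58) = 9958.
Frame index = 9958 × 30 + 16 = 298756.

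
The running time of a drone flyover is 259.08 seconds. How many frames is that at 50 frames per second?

Frames = 259.08 × 50 = 12954.

12954 frames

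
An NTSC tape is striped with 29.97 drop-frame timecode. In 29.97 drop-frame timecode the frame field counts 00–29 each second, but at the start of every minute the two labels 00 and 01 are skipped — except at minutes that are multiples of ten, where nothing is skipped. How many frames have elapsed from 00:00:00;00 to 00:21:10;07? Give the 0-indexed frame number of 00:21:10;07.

As if non-drop at 30 labels/s: (0 × 3600 + 21 × 60 + 10) × 30 + 7 = 38107.
Minute boundaries passed: 21; those not divisible by 10: 21 − 2 = 19; dropped labels = 2 × 19 = 38.
Actual frame index = 38107 − 38 = 38069.

38069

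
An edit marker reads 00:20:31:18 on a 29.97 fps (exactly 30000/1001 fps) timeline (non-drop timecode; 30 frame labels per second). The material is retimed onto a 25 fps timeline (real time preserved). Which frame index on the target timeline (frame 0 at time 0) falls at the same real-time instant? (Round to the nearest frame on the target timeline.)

frame 30821

Source frame index: (0×3600 + 20×60 + 31) × 30 + 18 = 36948.
Real time: 36948 / (30000/1001) = 3082079/2500 s.
Target frame: (3082079/2500) × (25) = 3082079/100 ≈ 30820.790 → 30821.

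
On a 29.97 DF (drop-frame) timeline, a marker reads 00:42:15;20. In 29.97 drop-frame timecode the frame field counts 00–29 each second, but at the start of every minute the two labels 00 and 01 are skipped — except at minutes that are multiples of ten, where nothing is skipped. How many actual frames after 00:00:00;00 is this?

75994

As if non-drop at 30 labels/s: (0 × 3600 + 42 × 60 + 15) × 30 + 20 = 76070.
Minute boundaries passed: 42; those not divisible by 10: 42 − 4 = 38; dropped labels = 2 × 38 = 76.
Actual frame index = 76070 − 76 = 75994.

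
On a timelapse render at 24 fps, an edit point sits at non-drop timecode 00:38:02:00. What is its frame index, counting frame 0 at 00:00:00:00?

Total seconds to the label: (0 × 3600 + 38 × 60 + 2) = 2282.
Frame index = 2282 × 24 + 0 = 54768.

frame 54768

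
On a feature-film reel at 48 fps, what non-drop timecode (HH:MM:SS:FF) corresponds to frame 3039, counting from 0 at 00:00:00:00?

3039 ÷ 48 = 63 full seconds, remainder 15 frames.
63 s = 0 h 1 min 3 s.
Timecode: 00:01:03:15.

00:01:03:15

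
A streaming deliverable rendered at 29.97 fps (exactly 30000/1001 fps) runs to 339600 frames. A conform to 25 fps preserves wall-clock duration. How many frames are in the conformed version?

Target frames = source frames × (target rate / source rate) = 339600 × (25)/(30000/1001) = 339600 × 1001/1200 = 283283.

283283 frames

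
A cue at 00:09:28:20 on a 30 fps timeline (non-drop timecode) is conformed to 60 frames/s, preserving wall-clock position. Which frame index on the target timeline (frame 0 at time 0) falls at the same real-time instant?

Source frame index: (0×3600 + 9×60 + 28) × 30 + 20 = 17060.
Real time: 17060 / (30) = 1706/3 s.
Target frame: (1706/3) × (60) = 34120.

frame 34120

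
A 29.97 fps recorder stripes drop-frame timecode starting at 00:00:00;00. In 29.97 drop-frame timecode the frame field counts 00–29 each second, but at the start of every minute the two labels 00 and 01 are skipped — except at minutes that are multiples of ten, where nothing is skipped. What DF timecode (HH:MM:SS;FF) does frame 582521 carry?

Each 10-minute DF block holds 10 × 60 × 30 − 9 × 2 = 17982 frames. 582521 ÷ 17982 → 32 full blocks, remainder 7097.
Within the partial block the first minute is 1800 frames and each further minute 1798, so 3 further minute boundaries passed. Total skipped labels = 18 × 32 + 2 × 3 = 582.
Non-drop label index = 582521 + 582 = 583103; at 30 labels/s that is 05:23:56:23, i.e. DF 05:23:56;23.

05:23:56;23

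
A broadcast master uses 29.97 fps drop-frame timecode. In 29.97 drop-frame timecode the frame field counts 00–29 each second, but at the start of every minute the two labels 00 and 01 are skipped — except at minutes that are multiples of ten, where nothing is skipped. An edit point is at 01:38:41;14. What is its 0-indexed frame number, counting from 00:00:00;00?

177466

As if non-drop at 30 labels/s: (1 × 3600 + 38 × 60 + 41) × 30 + 14 = 177644.
Minute boundaries passed: 98; those not divisible by 10: 98 − 9 = 89; dropped labels = 2 × 89 = 178.
Actual frame index = 177644 − 178 = 177466.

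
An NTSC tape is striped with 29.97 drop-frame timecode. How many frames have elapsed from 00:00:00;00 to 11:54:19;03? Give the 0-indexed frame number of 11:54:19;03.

As if non-drop at 30 labels/s: (11 × 3600 + 54 × 60 + 19) × 30 + 3 = 1285773.
Minute boundaries passed: 714; those not divisible by 10: 714 − 71 = 643; dropped labels = 2 × 643 = 1286.
Actual frame index = 1285773 − 1286 = 1284487.

1284487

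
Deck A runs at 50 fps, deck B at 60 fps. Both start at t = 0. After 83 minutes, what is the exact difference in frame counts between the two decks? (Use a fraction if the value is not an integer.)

49800 frames

83 min = 4980 s.
A emits 50 × 4980 = 249000 frames; B emits 60 × 4980 = 298800.
Difference = 49800 frames; B is ahead of A.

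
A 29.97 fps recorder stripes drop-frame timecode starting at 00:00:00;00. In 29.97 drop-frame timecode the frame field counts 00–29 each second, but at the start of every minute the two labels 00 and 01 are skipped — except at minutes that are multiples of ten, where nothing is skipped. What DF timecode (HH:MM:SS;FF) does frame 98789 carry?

00:54:56;07

Ten DF minutes hold 17982 frames, so frame 98789 lies in block 5 (frames 89910–107891) with 8879 frames into that block.
The block's first minute is 1800 frames and the rest 1798 each; 8879 frames reaches minute 4, so 5 × 18 + 4 × 2 = 98 labels have been skipped so far.
Adding those back, label number 98789 + 98 = 98887 at 30 labels/s is 3296 s + 7 f = 0 h 54 min 56 s frame 7, i.e. 00:54:56;07.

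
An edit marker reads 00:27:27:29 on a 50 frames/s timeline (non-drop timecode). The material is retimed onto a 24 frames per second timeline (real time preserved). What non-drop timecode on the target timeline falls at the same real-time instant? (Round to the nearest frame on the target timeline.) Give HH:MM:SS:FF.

Source frame index: (0×3600 + 27×60 + 27) × 50 + 29 = 82379.
Real time: 82379 / (50) = 82379/50 s.
Target frame: (82379/50) × (24) = 988548/25 ≈ 39541.920 → 39542.
At 24 labels/s: frame 39542 → 00:27:27:14.

00:27:27:14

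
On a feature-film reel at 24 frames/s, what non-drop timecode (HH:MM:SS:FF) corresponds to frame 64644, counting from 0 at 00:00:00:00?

00:44:53:12

64644 ÷ 24 = 2693 full seconds, remainder 12 frames.
2693 s = 0 h 44 min 53 s.
Timecode: 00:44:53:12.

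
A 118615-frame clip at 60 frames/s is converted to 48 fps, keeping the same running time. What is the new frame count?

94892 frames

Target frames = source frames × (target rate / source rate) = 118615 × (48)/(60) = 118615 × 4/5 = 94892.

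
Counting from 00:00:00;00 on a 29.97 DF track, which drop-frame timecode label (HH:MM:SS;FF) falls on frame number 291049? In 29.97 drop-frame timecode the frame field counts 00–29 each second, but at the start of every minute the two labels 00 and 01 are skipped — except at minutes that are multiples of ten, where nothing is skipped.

Ten DF minutes hold 17982 frames, so frame 291049 lies in block 16 (frames 287712–305693) with 3337 frames into that block.
The block's first minute is 1800 frames and the rest 1798 each; 3337 frames reaches minute 1, so 16 × 18 + 1 × 2 = 290 labels have been skipped so far.
Adding those back, label number 291049 + 290 = 291339 at 30 labels/s is 9711 s + 9 f = 2 h 41 min 51 s frame 9, i.e. 02:41:51;09.

02:41:51;09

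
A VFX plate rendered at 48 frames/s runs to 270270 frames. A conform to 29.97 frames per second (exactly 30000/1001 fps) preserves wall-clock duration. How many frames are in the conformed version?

168750 frames

Target frames = source frames × (target rate / source rate) = 270270 × (30000/1001)/(48) = 270270 × 625/1001 = 168750.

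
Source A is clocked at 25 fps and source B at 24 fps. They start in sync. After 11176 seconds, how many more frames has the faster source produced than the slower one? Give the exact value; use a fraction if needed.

A emits 25 × 11176 = 279400 frames; B emits 24 × 11176 = 268224.
Difference = 11176 frames; B is behind A.

11176 frames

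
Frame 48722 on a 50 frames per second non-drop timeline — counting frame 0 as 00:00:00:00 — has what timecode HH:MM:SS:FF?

00:16:14:22

48722 ÷ 50 = 974 full seconds, remainder 22 frames.
974 s = 0 h 16 min 14 s.
Timecode: 00:16:14:22.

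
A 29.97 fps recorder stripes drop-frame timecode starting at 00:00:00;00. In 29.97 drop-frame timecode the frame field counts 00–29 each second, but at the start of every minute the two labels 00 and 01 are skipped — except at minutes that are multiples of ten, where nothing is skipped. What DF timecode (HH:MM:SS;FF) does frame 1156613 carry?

Each 10-minute DF block holds 10 × 60 × 30 − 9 × 2 = 17982 frames. 1156613 ÷ 17982 → 64 full blocks, remainder 5765.
Within the partial block the first minute is 1800 frames and each further minute 1798, so 3 further minute boundaries passed. Total skipped labels = 18 × 64 + 2 × 3 = 1158.
Non-drop label index = 1156613 + 1158 = 1157771; at 30 labels/s that is 10:43:12:11, i.e. DF 10:43:12;11.

10:43:12;11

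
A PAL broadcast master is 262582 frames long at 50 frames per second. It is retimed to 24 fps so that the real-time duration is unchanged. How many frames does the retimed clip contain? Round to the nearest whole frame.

126039 frames

Frames at target rate = 262582 × (24) / (50) = 3150984/25 ≈ 126039.360.
Nearest whole frame: 126039.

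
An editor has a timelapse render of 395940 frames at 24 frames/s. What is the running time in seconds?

Running time = 395940 / (24) = 16497.5 s.

16497.5 seconds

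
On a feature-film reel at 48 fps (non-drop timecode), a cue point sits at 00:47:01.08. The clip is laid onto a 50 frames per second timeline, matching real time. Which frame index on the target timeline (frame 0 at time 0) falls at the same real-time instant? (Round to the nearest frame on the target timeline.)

frame 141058

Source frame index: (0×3600 + 47×60 + 1) × 48 + 8 = 135416.
Real time: 135416 / (48) = 16927/6 s.
Target frame: (16927/6) × (50) = 423175/3 ≈ 141058.333 → 141058.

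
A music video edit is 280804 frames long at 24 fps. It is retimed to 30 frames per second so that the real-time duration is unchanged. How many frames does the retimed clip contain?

351005 frames

Frames at target rate = 280804 × (30) / (24) = 351005.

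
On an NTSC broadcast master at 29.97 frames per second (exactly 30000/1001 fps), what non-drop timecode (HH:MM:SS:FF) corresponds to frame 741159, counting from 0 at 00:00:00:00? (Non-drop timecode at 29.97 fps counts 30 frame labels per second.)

06:51:45:09

741159 ÷ 30 = 24705 full seconds, remainder 9 frames.
24705 s = 6 h 51 min 45 s.
Timecode: 06:51:45:09.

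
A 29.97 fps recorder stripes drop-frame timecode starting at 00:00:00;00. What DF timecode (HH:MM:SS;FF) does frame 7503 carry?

00:04:10;11

Each 10-minute DF block holds 10 × 60 × 30 − 9 × 2 = 17982 frames. 7503 ÷ 17982 → 0 full blocks, remainder 7503.
Within the partial block the first minute is 1800 frames and each further minute 1798, so 4 further minute boundaries passed. Total skipped labels = 18 × 0 + 2 × 4 = 8.
Non-drop label index = 7503 + 8 = 7511; at 30 labels/s that is 00:04:10:11, i.e. DF 00:04:10;11.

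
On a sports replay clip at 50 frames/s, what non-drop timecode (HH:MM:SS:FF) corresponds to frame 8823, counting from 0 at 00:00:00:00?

00:02:56:23

8823 ÷ 50 = 176 full seconds, remainder 23 frames.
176 s = 0 h 2 min 56 s.
Timecode: 00:02:56:23.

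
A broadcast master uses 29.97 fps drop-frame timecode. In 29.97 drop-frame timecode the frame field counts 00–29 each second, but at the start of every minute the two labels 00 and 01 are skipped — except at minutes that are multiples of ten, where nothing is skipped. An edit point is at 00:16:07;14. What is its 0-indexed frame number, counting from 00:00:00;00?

28994

Complete 10-minute blocks: 1, each 17982 frames → 17982.
Remaining 6 whole minutes in the current block: 1800 + 5 × 1798 = 10790 frames.
Within the current minute: 7 × 30 + 14 − 2 = 222 (labels ;00/;01 skipped at this minute). Total = 17982 + 10790 + 222 = 28994.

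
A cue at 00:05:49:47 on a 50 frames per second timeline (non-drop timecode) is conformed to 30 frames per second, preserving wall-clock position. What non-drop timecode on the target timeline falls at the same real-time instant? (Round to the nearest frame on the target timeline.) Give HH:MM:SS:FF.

00:05:49:28

Source frame index: (0×3600 + 5×60 + 49) × 50 + 47 = 17497.
Real time: 17497 / (50) = 17497/50 s.
Target frame: (17497/50) × (30) = 52491/5 ≈ 10498.200 → 10498.
At 30 labels/s: frame 10498 → 00:05:49:28.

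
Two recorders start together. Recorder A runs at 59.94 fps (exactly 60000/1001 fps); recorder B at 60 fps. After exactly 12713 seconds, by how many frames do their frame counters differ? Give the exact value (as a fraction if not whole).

762780/1001 frames

A emits 60000/1001 × 12713 = 762780000/1001 frames; B emits 60 × 12713 = 762780.
Difference = 762780/1001 frames (≈ 762.0180); B is ahead of A.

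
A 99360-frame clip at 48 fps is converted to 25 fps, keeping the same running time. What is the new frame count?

51750 frames

Target frames = source frames × (target rate / source rate) = 99360 × (25)/(48) = 99360 × 25/48 = 51750.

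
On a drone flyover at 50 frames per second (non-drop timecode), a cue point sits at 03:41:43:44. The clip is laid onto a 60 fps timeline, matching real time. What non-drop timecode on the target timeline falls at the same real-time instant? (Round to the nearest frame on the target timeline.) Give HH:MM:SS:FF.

03:41:43:53

Source frame index: (3×3600 + 41×60 + 43) × 50 + 44 = 665194.
Real time: 665194 / (50) = 332597/25 s.
Target frame: (332597/25) × (60) = 3991164/5 ≈ 798232.800 → 798233.
At 60 labels/s: frame 798233 → 03:41:43:53.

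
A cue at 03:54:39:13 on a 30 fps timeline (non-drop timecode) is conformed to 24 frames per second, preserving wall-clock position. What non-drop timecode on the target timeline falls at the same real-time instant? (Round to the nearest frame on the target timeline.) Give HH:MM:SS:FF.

03:54:39:10

Source frame index: (3×3600 + 54×60 + 39) × 30 + 13 = 422383.
Real time: 422383 / (30) = 422383/30 s.
Target frame: (422383/30) × (24) = 1689532/5 ≈ 337906.400 → 337906.
At 24 labels/s: frame 337906 → 03:54:39:10.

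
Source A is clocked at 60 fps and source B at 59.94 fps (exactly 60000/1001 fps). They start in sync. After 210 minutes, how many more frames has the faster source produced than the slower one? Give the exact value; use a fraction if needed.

210 min = 12600 s.
A emits 60 × 12600 = 756000 frames; B emits 60000/1001 × 12600 = 108000000/143.
Difference = 108000/143 frames (≈ 755.2448); B is behind A.

108000/143 frames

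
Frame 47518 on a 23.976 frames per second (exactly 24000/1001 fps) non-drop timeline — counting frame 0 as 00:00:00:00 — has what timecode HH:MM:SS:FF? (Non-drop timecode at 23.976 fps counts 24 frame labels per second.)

00:32:59:22

47518 ÷ 24 = 1979 full seconds, remainder 22 frames.
1979 s = 0 h 32 min 59 s.
Timecode: 00:32:59:22.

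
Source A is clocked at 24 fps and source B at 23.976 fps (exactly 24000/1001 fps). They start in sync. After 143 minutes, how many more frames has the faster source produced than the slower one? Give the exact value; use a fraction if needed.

1440/7 frames

143 min = 8580 s.
A emits 24 × 8580 = 205920 frames; B emits 24000/1001 × 8580 = 1440000/7.
Difference = 1440/7 frames (≈ 205.7143); B is behind A.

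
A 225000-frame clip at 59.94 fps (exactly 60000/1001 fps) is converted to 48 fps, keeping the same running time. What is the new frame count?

180180 frames

Target frames = source frames × (target rate / source rate) = 225000 × (48)/(60000/1001) = 225000 × 1001/1250 = 180180.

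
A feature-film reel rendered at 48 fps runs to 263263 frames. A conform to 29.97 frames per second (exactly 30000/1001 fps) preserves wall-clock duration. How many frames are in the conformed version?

164375 frames

Target frames = source frames × (target rate / source rate) = 263263 × (30000/1001)/(48) = 263263 × 625/1001 = 164375.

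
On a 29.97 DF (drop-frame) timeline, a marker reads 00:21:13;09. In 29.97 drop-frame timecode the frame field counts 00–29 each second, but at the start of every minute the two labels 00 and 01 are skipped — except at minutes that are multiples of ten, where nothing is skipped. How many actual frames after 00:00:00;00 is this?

38161

Complete 10-minute blocks: 2, each 17982 frames → 35964.
Remaining 1 whole minute in the current block: 1800 + 0 × 1798 = 1800 frames.
Within the current minute: 13 × 30 + 9 − 2 = 397 (labels ;00/;01 skipped at this minute). Total = 35964 + 1800 + 397 = 38161.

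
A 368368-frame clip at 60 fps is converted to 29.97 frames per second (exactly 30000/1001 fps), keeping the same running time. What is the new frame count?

Target frames = source frames × (target rate / source rate) = 368368 × (30000/1001)/(60) = 368368 × 500/1001 = 184000.

184000 frames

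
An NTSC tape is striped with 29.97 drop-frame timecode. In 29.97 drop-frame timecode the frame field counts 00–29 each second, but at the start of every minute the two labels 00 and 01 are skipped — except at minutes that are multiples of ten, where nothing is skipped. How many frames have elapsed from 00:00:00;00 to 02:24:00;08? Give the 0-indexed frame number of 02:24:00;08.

Complete 10-minute blocks: 14, each 17982 frames → 251748.
Remaining 4 whole minutes in the current block: 1800 + 3 × 1798 = 7194 frames.
Within the current minute: 0 × 30 + 8 − 2 = 6 (labels ;00/;01 skipped at this minute). Total = 251748 + 7194 + 6 = 258948.

258948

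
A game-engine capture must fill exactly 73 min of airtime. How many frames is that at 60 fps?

73 min = 4380 s.
Frames = 4380 × 60 = 262800.

262800 frames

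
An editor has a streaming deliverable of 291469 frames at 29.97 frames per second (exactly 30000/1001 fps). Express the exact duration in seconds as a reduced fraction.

291760469/30000 seconds

Running time = 291469 ÷ (30000/1001) = 291469 × 1001/30000 = 291760469/30000 s.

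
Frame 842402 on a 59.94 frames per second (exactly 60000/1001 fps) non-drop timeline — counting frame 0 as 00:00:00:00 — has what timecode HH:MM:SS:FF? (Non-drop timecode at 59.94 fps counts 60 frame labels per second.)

842402 ÷ 60 = 14040 full seconds, remainder 2 frames.
14040 s = 3 h 54 min 0 s.
Timecode: 03:54:00:02.

03:54:00:02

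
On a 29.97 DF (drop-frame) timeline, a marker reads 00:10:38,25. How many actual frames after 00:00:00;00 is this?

As if non-drop at 30 labels/s: (0 × 3600 + 10 × 60 + 38) × 30 + 25 = 19165.
Minute boundaries passed: 10; those not divisible by 10: 10 − 1 = 9; dropped labels = 2 × 9 = 18.
Actual frame index = 19165 − 18 = 19147.

19147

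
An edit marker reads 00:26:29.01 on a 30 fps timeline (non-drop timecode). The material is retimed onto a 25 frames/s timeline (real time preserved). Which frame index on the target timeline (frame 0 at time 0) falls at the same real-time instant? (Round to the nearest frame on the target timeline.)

Source frame index: (0×3600 + 26×60 + 29) × 30 + 1 = 47671.
Real time: 47671 / (30) = 47671/30 s.
Target frame: (47671/30) × (25) = 238355/6 ≈ 39725.833 → 39726.

frame 39726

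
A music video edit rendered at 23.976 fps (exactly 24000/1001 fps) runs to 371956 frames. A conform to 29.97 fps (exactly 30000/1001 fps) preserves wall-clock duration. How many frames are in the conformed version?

464945 frames

Target frames = source frames × (target rate / source rate) = 371956 × (30000/1001)/(24000/1001) = 371956 × 5/4 = 464945.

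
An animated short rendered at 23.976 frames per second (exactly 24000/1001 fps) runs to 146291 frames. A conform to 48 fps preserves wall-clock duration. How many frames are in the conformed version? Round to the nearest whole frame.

Frames at target rate = 146291 × (48) / (24000/1001) = 146437291/500 ≈ 292874.582.
Nearest whole frame: 292875.

292875 frames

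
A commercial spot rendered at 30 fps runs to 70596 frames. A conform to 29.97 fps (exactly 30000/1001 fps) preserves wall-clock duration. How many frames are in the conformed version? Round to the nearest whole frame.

Frames at target rate = 70596 × (30000/1001) / (30) = 70596000/1001 ≈ 70525.475.
Nearest whole frame: 70525.

70525 frames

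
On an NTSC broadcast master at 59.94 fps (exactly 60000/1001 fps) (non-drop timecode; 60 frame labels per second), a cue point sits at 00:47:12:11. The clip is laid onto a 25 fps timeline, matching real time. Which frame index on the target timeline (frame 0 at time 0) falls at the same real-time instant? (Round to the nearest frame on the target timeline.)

Source frame index: (0×3600 + 47×60 + 12) × 60 + 11 = 169931.
Real time: 169931 / (60000/1001) = 170100931/60000 s.
Target frame: (170100931/60000) × (25) = 170100931/2400 ≈ 70875.388 → 70875.

frame 70875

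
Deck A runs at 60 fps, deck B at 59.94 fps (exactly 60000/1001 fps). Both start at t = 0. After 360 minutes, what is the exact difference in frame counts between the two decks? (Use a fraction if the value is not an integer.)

1296000/1001 frames

360 min = 21600 s.
A emits 60 × 21600 = 1296000 frames; B emits 60000/1001 × 21600 = 1296000000/1001.
Difference = 1296000/1001 frames (≈ 1294.7053); B is behind A.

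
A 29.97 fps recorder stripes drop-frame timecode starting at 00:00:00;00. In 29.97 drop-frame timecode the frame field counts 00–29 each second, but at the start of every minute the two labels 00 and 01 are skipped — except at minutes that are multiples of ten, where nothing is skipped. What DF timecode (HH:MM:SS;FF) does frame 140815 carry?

Each 10-minute DF block holds 10 × 60 × 30 − 9 × 2 = 17982 frames. 140815 ÷ 17982 → 7 full blocks, remainder 14941.
Within the partial block the first minute is 1800 frames and each further minute 1798, so 8 further minute boundaries passed. Total skipped labels = 18 × 7 + 2 × 8 = 142.
Non-drop label index = 140815 + 142 = 140957; at 30 labels/s that is 01:18:18:17, i.e. DF 01:18:18;17.

01:18:18;17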